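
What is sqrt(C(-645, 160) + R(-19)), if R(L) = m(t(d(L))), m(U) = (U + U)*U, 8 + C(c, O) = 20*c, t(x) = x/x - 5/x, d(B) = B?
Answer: 2*I*sqrt(1164659)/19 ≈ 113.6*I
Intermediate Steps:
t(x) = 1 - 5/x
C(c, O) = -8 + 20*c
m(U) = 2*U**2 (m(U) = (2*U)*U = 2*U**2)
R(L) = 2*(-5 + L)**2/L**2 (R(L) = 2*((-5 + L)/L)**2 = 2*((-5 + L)**2/L**2) = 2*(-5 + L)**2/L**2)
sqrt(C(-645, 160) + R(-19)) = sqrt((-8 + 20*(-645)) + 2*(-5 - 19)**2/(-19)**2) = sqrt((-8 - 12900) + 2*(1/361)*(-24)**2) = sqrt(-12908 + 2*(1/361)*576) = sqrt(-12908 + 1152/361) = sqrt(-4658636/361) = 2*I*sqrt(1164659)/19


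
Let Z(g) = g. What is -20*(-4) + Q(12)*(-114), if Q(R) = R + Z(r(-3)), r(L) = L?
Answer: -946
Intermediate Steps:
Q(R) = -3 + R (Q(R) = R - 3 = -3 + R)
-20*(-4) + Q(12)*(-114) = -20*(-4) + (-3 + 12)*(-114) = 80 + 9*(-114) = 80 - 1026 = -946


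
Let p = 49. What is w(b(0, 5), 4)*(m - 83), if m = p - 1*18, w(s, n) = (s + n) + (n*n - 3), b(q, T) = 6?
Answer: -1196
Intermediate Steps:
w(s, n) = -3 + n + s + n² (w(s, n) = (n + s) + (n² - 3) = (n + s) + (-3 + n²) = -3 + n + s + n²)
m = 31 (m = 49 - 1*18 = 49 - 18 = 31)
w(b(0, 5), 4)*(m - 83) = (-3 + 4 + 6 + 4²)*(31 - 83) = (-3 + 4 + 6 + 16)*(-52) = 23*(-52) = -1196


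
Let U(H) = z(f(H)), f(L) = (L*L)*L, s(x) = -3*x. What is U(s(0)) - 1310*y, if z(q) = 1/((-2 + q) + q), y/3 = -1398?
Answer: 10988279/2 ≈ 5.4941e+6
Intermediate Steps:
y = -4194 (y = 3*(-1398) = -4194)
f(L) = L³ (f(L) = L²*L = L³)
z(q) = 1/(-2 + 2*q)
U(H) = 1/(2*(-1 + H³))
U(s(0)) - 1310*y = 1/(2*(-1 + (-3*0)³)) - 1310*(-4194) = 1/(2*(-1 + 0³)) + 5494140 = 1/(2*(-1 + 0)) + 5494140 = (½)/(-1) + 5494140 = (½)*(-1) + 5494140 = -½ + 5494140 = 10988279/2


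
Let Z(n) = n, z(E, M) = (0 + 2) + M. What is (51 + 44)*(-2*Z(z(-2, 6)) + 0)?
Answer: -1520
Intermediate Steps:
z(E, M) = 2 + M
(51 + 44)*(-2*Z(z(-2, 6)) + 0) = (51 + 44)*(-2*(2 + 6) + 0) = 95*(-2*8 + 0) = 95*(-16 + 0) = 95*(-16) = -1520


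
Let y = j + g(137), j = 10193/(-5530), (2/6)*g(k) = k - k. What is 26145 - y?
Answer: 144592043/5530 ≈ 26147.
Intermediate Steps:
g(k) = 0 (g(k) = 3*(k - k) = 3*0 = 0)
j = -10193/5530 (j = 10193*(-1/5530) = -10193/5530 ≈ -1.8432)
y = -10193/5530 (y = -10193/5530 + 0 = -10193/5530 ≈ -1.8432)
26145 - y = 26145 - 1*(-10193/5530) = 26145 + 10193/5530 = 144592043/5530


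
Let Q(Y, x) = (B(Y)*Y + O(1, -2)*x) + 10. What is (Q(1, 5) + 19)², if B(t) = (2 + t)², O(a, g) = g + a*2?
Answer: 1444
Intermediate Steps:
O(a, g) = g + 2*a
Q(Y, x) = 10 + Y*(2 + Y)² (Q(Y, x) = ((2 + Y)²*Y + (-2 + 2*1)*x) + 10 = (Y*(2 + Y)² + (-2 + 2)*x) + 10 = (Y*(2 + Y)² + 0*x) + 10 = (Y*(2 + Y)² + 0) + 10 = Y*(2 + Y)² + 10 = 10 + Y*(2 + Y)²)
(Q(1, 5) + 19)² = ((10 + 1*(2 + 1)²) + 19)² = ((10 + 1*3²) + 19)² = ((10 + 1*9) + 19)² = ((10 + 9) + 19)² = (19 + 19)² = 38² = 1444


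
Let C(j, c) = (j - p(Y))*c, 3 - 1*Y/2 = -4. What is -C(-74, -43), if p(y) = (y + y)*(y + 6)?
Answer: -27262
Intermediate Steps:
Y = 14 (Y = 6 - 2*(-4) = 6 + 8 = 14)
p(y) = 2*y*(6 + y) (p(y) = (2*y)*(6 + y) = 2*y*(6 + y))
C(j, c) = c*(-560 + j) (C(j, c) = (j - 2*14*(6 + 14))*c = (j - 2*14*20)*c = (j - 1*560)*c = (j - 560)*c = (-560 + j)*c = c*(-560 + j))
-C(-74, -43) = -(-43)*(-560 - 74) = -(-43)*(-634) = -1*27262 = -27262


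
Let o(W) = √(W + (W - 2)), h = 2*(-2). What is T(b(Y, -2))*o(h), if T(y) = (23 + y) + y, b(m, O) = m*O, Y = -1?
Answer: 27*I*√10 ≈ 85.381*I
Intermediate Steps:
h = -4
b(m, O) = O*m
o(W) = √(-2 + 2*W) (o(W) = √(W + (-2 + W)) = √(-2 + 2*W))
T(y) = 23 + 2*y
T(b(Y, -2))*o(h) = (23 + 2*(-2*(-1)))*√(-2 + 2*(-4)) = (23 + 2*2)*√(-2 - 8) = (23 + 4)*√(-10) = 27*(I*√10) = 27*I*√10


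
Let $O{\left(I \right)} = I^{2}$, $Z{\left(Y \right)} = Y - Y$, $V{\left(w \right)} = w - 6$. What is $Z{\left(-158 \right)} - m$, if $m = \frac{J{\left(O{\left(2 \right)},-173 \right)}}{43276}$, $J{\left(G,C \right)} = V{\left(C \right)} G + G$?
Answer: $\frac{178}{10819} \approx 0.016453$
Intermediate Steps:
$V{\left(w \right)} = -6 + w$
$Z{\left(Y \right)} = 0$
$J{\left(G,C \right)} = G + G \left(-6 + C\right)$ ($J{\left(G,C \right)} = \left(-6 + C\right) G + G = G \left(-6 + C\right) + G = G + G \left(-6 + C\right)$)
$m = - \frac{178}{10819}$ ($m = \frac{2^{2} \left(-5 - 173\right)}{43276} = 4 \left(-178\right) \frac{1}{43276} = \left(-712\right) \frac{1}{43276} = - \frac{178}{10819} \approx -0.016453$)
$Z{\left(-158 \right)} - m = 0 - - \frac{178}{10819} = 0 + \frac{178}{10819} = \frac{178}{10819}$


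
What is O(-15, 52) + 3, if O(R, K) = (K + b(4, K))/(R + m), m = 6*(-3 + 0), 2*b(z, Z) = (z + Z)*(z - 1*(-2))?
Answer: -11/3 ≈ -3.6667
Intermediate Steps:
b(z, Z) = (2 + z)*(Z + z)/2 (b(z, Z) = ((z + Z)*(z - 1*(-2)))/2 = ((Z + z)*(z + 2))/2 = ((Z + z)*(2 + z))/2 = ((2 + z)*(Z + z))/2 = (2 + z)*(Z + z)/2)
m = -18 (m = 6*(-3) = -18)
O(R, K) = (12 + 4*K)/(-18 + R) (O(R, K) = (K + (K + 4 + (½)*4² + (½)*K*4))/(R - 18) = (K + (K + 4 + (½)*16 + 2*K))/(-18 + R) = (K + (K + 4 + 8 + 2*K))/(-18 + R) = (K + (12 + 3*K))/(-18 + R) = (12 + 4*K)/(-18 + R))
O(-15, 52) + 3 = 4*(3 + 52)/(-18 - 15) + 3 = 4*55/(-33) + 3 = 4*(-1/33)*55 + 3 = -20/3 + 3 = -11/3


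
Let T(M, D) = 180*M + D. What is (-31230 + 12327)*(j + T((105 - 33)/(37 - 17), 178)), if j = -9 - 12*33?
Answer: -7958163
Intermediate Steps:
j = -405 (j = -9 - 396 = -405)
T(M, D) = D + 180*M
(-31230 + 12327)*(j + T((105 - 33)/(37 - 17), 178)) = (-31230 + 12327)*(-405 + (178 + 180*((105 - 33)/(37 - 17)))) = -18903*(-405 + (178 + 180*(72/20))) = -18903*(-405 + (178 + 180*(72*(1/20)))) = -18903*(-405 + (178 + 180*(18/5))) = -18903*(-405 + (178 + 648)) = -18903*(-405 + 826) = -18903*421 = -7958163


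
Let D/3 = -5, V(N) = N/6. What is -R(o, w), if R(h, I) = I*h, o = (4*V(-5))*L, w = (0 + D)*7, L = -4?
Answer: 1400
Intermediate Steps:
V(N) = N/6 (V(N) = N*(⅙) = N/6)
D = -15 (D = 3*(-5) = -15)
w = -105 (w = (0 - 15)*7 = -15*7 = -105)
o = 40/3 (o = (4*((⅙)*(-5)))*(-4) = (4*(-⅚))*(-4) = -10/3*(-4) = 40/3 ≈ 13.333)
-R(o, w) = -(-105)*40/3 = -1*(-1400) = 1400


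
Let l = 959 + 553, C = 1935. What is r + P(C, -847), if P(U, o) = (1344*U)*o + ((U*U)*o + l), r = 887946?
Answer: -5373211197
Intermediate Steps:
l = 1512
P(U, o) = 1512 + o*U**2 + 1344*U*o (P(U, o) = (1344*U)*o + ((U*U)*o + 1512) = 1344*U*o + (U**2*o + 1512) = 1344*U*o + (o*U**2 + 1512) = 1344*U*o + (1512 + o*U**2) = 1512 + o*U**2 + 1344*U*o)
r + P(C, -847) = 887946 + (1512 - 847*1935**2 + 1344*1935*(-847)) = 887946 + (1512 - 847*3744225 - 2202742080) = 887946 + (1512 - 3171358575 - 2202742080) = 887946 - 5374099143 = -5373211197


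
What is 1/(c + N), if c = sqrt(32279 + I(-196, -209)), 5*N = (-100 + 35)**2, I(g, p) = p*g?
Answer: 845/640782 - sqrt(73243)/640782 ≈ 0.00089635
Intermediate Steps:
I(g, p) = g*p
N = 845 (N = (-100 + 35)**2/5 = (1/5)*(-65)**2 = (1/5)*4225 = 845)
c = sqrt(73243) (c = sqrt(32279 - 196*(-209)) = sqrt(32279 + 40964) = sqrt(73243) ≈ 270.63)
1/(c + N) = 1/(sqrt(73243) + 845) = 1/(845 + sqrt(73243))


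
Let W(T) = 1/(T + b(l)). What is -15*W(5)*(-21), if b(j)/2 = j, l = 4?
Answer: 315/13 ≈ 24.231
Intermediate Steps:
b(j) = 2*j
W(T) = 1/(8 + T) (W(T) = 1/(T + 2*4) = 1/(T + 8) = 1/(8 + T))
-15*W(5)*(-21) = -15/(8 + 5)*(-21) = -15/13*(-21) = 315/13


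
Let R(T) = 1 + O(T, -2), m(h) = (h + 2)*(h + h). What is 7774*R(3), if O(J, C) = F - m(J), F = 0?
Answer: -225446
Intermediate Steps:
m(h) = 2*h*(2 + h) (m(h) = (2 + h)*(2*h) = 2*h*(2 + h))
O(J, C) = -2*J*(2 + J) (O(J, C) = 0 - 2*J*(2 + J) = -2*J*(2 + J))
R(T) = 1 - 2*T*(2 + T)
7774*R(3) = 7774*(1 - 2*3*(2 + 3)) = 7774*(1 - 2*3*5) = 7774*(1 - 30) = 7774*(-29) = -225446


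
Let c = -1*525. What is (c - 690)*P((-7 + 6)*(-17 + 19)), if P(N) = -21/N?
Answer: -25515/2 ≈ -12758.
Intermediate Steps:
c = -525
(c - 690)*P((-7 + 6)*(-17 + 19)) = (-525 - 690)*(-21*1/((-17 + 19)*(-7 + 6))) = -(-25515)/((-1*2)) = -(-25515)/(-2) = -(-25515)*(-1)/2 = -1215*21/2 = -25515/2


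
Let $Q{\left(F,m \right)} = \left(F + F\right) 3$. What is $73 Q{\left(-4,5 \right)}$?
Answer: $-1752$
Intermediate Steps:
$Q{\left(F,m \right)} = 6 F$ ($Q{\left(F,m \right)} = 2 F 3 = 6 F$)
$73 Q{\left(-4,5 \right)} = 73 \cdot 6 \left(-4\right) = 73 \left(-24\right) = -1752$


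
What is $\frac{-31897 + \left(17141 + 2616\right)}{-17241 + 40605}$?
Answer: $- \frac{3035}{5841} \approx -0.5196$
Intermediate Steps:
$\frac{-31897 + \left(17141 + 2616\right)}{-17241 + 40605} = \frac{-31897 + 19757}{23364} = \left(-12140\right) \frac{1}{23364} = - \frac{3035}{5841}$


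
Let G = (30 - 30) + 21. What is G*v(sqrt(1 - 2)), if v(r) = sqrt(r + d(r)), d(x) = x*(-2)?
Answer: 21*sqrt(-I) ≈ 14.849 - 14.849*I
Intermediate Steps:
G = 21 (G = 0 + 21 = 21)
d(x) = -2*x
v(r) = sqrt(-r) (v(r) = sqrt(r - 2*r) = sqrt(-r))
G*v(sqrt(1 - 2)) = 21*sqrt(-sqrt(1 - 2)) = 21*sqrt(-sqrt(-1)) = 21*sqrt(-I)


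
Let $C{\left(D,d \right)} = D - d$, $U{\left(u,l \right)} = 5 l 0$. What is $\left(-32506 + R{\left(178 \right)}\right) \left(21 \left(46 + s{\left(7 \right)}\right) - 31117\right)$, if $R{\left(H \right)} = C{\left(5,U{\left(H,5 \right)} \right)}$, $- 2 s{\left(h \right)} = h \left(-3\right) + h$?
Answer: $975160004$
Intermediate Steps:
$U{\left(u,l \right)} = 0$
$s{\left(h \right)} = h$ ($s{\left(h \right)} = - \frac{h \left(-3\right) + h}{2} = - \frac{- 3 h + h}{2} = - \frac{\left(-2\right) h}{2} = h$)
$R{\left(H \right)} = 5$ ($R{\left(H \right)} = 5 - 0 = 5 + 0 = 5$)
$\left(-32506 + R{\left(178 \right)}\right) \left(21 \left(46 + s{\left(7 \right)}\right) - 31117\right) = \left(-32506 + 5\right) \left(21 \left(46 + 7\right) - 31117\right) = - 32501 \left(21 \cdot 53 - 31117\right) = - 32501 \left(1113 - 31117\right) = \left(-32501\right) \left(-30004\right) = 975160004$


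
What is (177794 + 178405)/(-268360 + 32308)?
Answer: -118733/78684 ≈ -1.5090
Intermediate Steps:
(177794 + 178405)/(-268360 + 32308) = 356199/(-236052) = 356199*(-1/236052) = -118733/78684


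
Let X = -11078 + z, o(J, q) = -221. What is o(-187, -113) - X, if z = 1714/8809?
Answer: 95637599/8809 ≈ 10857.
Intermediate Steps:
z = 1714/8809 (z = 1714*(1/8809) = 1714/8809 ≈ 0.19457)
X = -97584388/8809 (X = -11078 + 1714/8809 = -97584388/8809 ≈ -11078.)
o(-187, -113) - X = -221 - 1*(-97584388/8809) = -221 + 97584388/8809 = 95637599/8809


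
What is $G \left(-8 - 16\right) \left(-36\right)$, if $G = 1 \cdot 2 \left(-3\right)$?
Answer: $-5184$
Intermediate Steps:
$G = -6$ ($G = 2 \left(-3\right) = -6$)
$G \left(-8 - 16\right) \left(-36\right) = - 6 \left(-8 - 16\right) \left(-36\right) = \left(-6\right) \left(-24\right) \left(-36\right) = 144 \left(-36\right) = -5184$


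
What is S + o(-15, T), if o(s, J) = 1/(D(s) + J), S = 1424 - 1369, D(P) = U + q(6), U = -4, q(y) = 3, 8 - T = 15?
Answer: 439/8 ≈ 54.875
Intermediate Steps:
T = -7 (T = 8 - 1*15 = 8 - 15 = -7)
D(P) = -1 (D(P) = -4 + 3 = -1)
S = 55
o(s, J) = 1/(-1 + J)
S + o(-15, T) = 55 + 1/(-1 - 7) = 55 + 1/(-8) = 55 - 1/8 = 439/8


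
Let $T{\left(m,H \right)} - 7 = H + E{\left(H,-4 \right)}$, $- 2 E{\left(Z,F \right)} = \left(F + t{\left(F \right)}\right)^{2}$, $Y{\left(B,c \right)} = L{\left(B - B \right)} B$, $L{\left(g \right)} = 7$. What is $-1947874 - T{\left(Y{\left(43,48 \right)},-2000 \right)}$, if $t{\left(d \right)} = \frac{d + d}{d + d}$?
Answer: $- \frac{3891753}{2} \approx -1.9459 \cdot 10^{6}$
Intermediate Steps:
$Y{\left(B,c \right)} = 7 B$
$t{\left(d \right)} = 1$ ($t{\left(d \right)} = \frac{2 d}{2 d} = 2 d \frac{1}{2 d} = 1$)
$E{\left(Z,F \right)} = - \frac{\left(1 + F\right)^{2}}{2}$ ($E{\left(Z,F \right)} = - \frac{\left(F + 1\right)^{2}}{2} = - \frac{\left(1 + F\right)^{2}}{2}$)
$T{\left(m,H \right)} = \frac{5}{2} + H$ ($T{\left(m,H \right)} = 7 + \left(H - \frac{\left(1 - 4\right)^{2}}{2}\right) = 7 + \left(H - \frac{\left(-3\right)^{2}}{2}\right) = 7 + \left(H - \frac{9}{2}\right) = 7 + \left(- \frac{9}{2} + H\right) = \frac{5}{2} + H$)
$-1947874 - T{\left(Y{\left(43,48 \right)},-2000 \right)} = -1947874 - \left(\frac{5}{2} - 2000\right) = -1947874 - - \frac{3995}{2} = -1947874 + \frac{3995}{2} = - \frac{3891753}{2}$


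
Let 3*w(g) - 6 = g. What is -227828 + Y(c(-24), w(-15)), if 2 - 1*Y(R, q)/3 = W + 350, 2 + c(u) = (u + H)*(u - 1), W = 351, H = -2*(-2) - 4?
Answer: -229925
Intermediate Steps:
w(g) = 2 + g/3
H = 0 (H = 4 - 4 = 0)
c(u) = -2 + u*(-1 + u) (c(u) = -2 + (u + 0)*(u - 1) = -2 + u*(-1 + u))
Y(R, q) = -2097 (Y(R, q) = 6 - 3*(351 + 350) = 6 - 3*701 = 6 - 2103 = -2097)
-227828 + Y(c(-24), w(-15)) = -227828 - 2097 = -229925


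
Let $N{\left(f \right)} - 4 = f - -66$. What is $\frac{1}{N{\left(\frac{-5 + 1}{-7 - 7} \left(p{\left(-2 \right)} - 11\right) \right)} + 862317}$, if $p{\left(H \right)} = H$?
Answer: $\frac{7}{6036683} \approx 1.1596 \cdot 10^{-6}$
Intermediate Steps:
$N{\left(f \right)} = 70 + f$ ($N{\left(f \right)} = 4 + \left(f - -66\right) = 4 + \left(f + 66\right) = 4 + \left(66 + f\right) = 70 + f$)
$\frac{1}{N{\left(\frac{-5 + 1}{-7 - 7} \left(p{\left(-2 \right)} - 11\right) \right)} + 862317} = \frac{1}{\left(70 + \frac{-5 + 1}{-7 - 7} \left(-2 - 11\right)\right) + 862317} = \frac{1}{\left(70 + - \frac{4}{-14} \left(-13\right)\right) + 862317} = \frac{1}{\left(70 + \left(-4\right) \left(- \frac{1}{14}\right) \left(-13\right)\right) + 862317} = \frac{1}{\left(70 + \frac{2}{7} \left(-13\right)\right) + 862317} = \frac{1}{\left(70 - \frac{26}{7}\right) + 862317} = \frac{1}{\frac{464}{7} + 862317} = \frac{1}{\frac{6036683}{7}} = \frac{7}{6036683}$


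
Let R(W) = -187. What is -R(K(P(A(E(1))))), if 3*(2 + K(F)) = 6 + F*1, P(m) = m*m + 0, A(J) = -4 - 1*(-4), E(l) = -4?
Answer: 187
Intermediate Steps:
A(J) = 0 (A(J) = -4 + 4 = 0)
P(m) = m² (P(m) = m² + 0 = m²)
K(F) = F/3 (K(F) = -2 + (6 + F*1)/3 = -2 + (6 + F)/3 = -2 + (2 + F/3) = F/3)
-R(K(P(A(E(1))))) = -1*(-187) = 187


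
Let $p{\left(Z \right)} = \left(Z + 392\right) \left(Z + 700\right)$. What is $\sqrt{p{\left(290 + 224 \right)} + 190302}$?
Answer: $3 \sqrt{143354} \approx 1135.9$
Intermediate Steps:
$p{\left(Z \right)} = \left(392 + Z\right) \left(700 + Z\right)$
$\sqrt{p{\left(290 + 224 \right)} + 190302} = \sqrt{\left(274400 + \left(290 + 224\right)^{2} + 1092 \left(290 + 224\right)\right) + 190302} = \sqrt{\left(274400 + 514^{2} + 1092 \cdot 514\right) + 190302} = \sqrt{\left(274400 + 264196 + 561288\right) + 190302} = \sqrt{1099884 + 190302} = \sqrt{1290186} = 3 \sqrt{143354}$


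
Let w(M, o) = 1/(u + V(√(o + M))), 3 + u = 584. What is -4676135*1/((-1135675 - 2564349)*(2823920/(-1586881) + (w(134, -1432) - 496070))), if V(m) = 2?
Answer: -4326133884617105/1698094973004978422136 ≈ -2.5476e-6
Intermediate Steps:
u = 581 (u = -3 + 584 = 581)
w(M, o) = 1/583 (w(M, o) = 1/(581 + 2) = 1/583)
-4676135*1/((-1135675 - 2564349)*(2823920/(-1586881) + (w(134, -1432) - 496070))) = -4676135*1/((-1135675 - 2564349)*(2823920/(-1586881) + (1/583 - 496070))) = -4676135*(-1/(3700024*(2823920*(-1/1586881) - 289208809/583))) = -4676135*(-1/(3700024*(-2823920/1586881 - 289208809/583))) = -4676135/((-458941610380089/925151623*(-3700024))) = -4676135/1698094973004978422136/925151623 = -4676135*925151623/1698094973004978422136 = -4326133884617105/1698094973004978422136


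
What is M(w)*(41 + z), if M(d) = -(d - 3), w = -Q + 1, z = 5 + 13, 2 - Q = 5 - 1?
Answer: 0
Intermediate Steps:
Q = -2 (Q = 2 - (5 - 1) = 2 - 1*4 = 2 - 4 = -2)
z = 18
w = 3 (w = -1*(-2) + 1 = 2 + 1 = 3)
M(d) = 3 - d (M(d) = -(-3 + d) = 3 - d)
M(w)*(41 + z) = (3 - 1*3)*(41 + 18) = (3 - 3)*59 = 0*59 = 0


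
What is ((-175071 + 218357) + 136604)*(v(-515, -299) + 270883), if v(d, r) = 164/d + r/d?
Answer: 5019106572640/103 ≈ 4.8729e+10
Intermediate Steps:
((-175071 + 218357) + 136604)*(v(-515, -299) + 270883) = ((-175071 + 218357) + 136604)*((164 - 299)/(-515) + 270883) = (43286 + 136604)*(-1/515*(-135) + 270883) = 179890*(27/103 + 270883) = 179890*(27900976/103) = 5019106572640/103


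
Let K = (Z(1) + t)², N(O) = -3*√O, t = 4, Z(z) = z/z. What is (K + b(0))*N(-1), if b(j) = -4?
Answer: -63*I ≈ -63.0*I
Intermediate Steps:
Z(z) = 1
K = 25 (K = (1 + 4)² = 5² = 25)
(K + b(0))*N(-1) = (25 - 4)*(-3*I) = 21*(-3*I) = -63*I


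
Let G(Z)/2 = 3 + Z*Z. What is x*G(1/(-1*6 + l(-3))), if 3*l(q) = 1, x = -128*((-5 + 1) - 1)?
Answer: 1121280/289 ≈ 3879.9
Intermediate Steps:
x = 640 (x = -128*(-4 - 1) = -128*(-5) = 640)
l(q) = ⅓ (l(q) = (⅓)*1 = ⅓)
G(Z) = 6 + 2*Z² (G(Z) = 2*(3 + Z*Z) = 2*(3 + Z²) = 6 + 2*Z²)
x*G(1/(-1*6 + l(-3))) = 640*(6 + 2*(1/(-1*6 + ⅓))²) = 640*(6 + 2*(1/(-6 + ⅓))²) = 640*(6 + 2*(1/(-17/3))²) = 640*(6 + 2*(-3/17)²) = 640*(6 + 2*(9/289)) = 640*(6 + 18/289) = 640*(1752/289) = 1121280/289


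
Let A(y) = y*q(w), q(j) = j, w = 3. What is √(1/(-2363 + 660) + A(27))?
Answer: √234915226/1703 ≈ 9.0000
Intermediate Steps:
A(y) = 3*y (A(y) = y*3 = 3*y)
√(1/(-2363 + 660) + A(27)) = √(1/(-2363 + 660) + 3*27) = √(1/(-1703) + 81) = √(-1/1703 + 81) = √(137942/1703) = √234915226/1703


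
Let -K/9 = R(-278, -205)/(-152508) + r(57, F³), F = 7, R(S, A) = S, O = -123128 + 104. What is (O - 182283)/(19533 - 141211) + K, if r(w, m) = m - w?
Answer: -1988296750074/773202851 ≈ -2571.5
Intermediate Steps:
O = -123024
K = -65426349/25418 (K = -9*(-278/(-152508) + (7³ - 1*57)) = -9*(-278*(-1/152508) + (343 - 57)) = -9*(139/76254 + 286) = -9*21808783/76254 = -65426349/25418 ≈ -2574.0)
(O - 182283)/(19533 - 141211) + K = (-123024 - 182283)/(19533 - 141211) - 65426349/25418 = -305307/(-121678) - 65426349/25418 = -305307*(-1/121678) - 65426349/25418 = 305307/121678 - 65426349/25418 = -1988296750074/773202851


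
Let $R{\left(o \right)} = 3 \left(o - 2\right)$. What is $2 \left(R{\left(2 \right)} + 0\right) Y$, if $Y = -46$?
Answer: $0$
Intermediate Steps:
$R{\left(o \right)} = -6 + 3 o$ ($R{\left(o \right)} = 3 \left(-2 + o\right) = -6 + 3 o$)
$2 \left(R{\left(2 \right)} + 0\right) Y = 2 \left(\left(-6 + 3 \cdot 2\right) + 0\right) \left(-46\right) = 2 \left(\left(-6 + 6\right) + 0\right) \left(-46\right) = 2 \left(0 + 0\right) \left(-46\right) = 2 \cdot 0 \left(-46\right) = 0 \left(-46\right) = 0$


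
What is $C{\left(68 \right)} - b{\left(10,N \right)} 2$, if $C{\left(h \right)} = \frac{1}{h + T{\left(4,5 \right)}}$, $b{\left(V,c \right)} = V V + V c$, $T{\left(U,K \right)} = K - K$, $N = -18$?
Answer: $\frac{10881}{68} \approx 160.01$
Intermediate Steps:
$T{\left(U,K \right)} = 0$
$b{\left(V,c \right)} = V^{2} + V c$
$C{\left(h \right)} = \frac{1}{h}$ ($C{\left(h \right)} = \frac{1}{h + 0} = \frac{1}{h}$)
$C{\left(68 \right)} - b{\left(10,N \right)} 2 = \frac{1}{68} - 10 \left(10 - 18\right) 2 = \frac{1}{68} - 10 \left(-8\right) 2 = \frac{1}{68} - \left(-80\right) 2 = \frac{1}{68} - -160 = \frac{1}{68} + 160 = \frac{10881}{68}$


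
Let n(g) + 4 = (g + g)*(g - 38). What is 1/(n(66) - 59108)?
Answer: -1/55416 ≈ -1.8045e-5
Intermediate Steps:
n(g) = -4 + 2*g*(-38 + g) (n(g) = -4 + (g + g)*(g - 38) = -4 + (2*g)*(-38 + g) = -4 + 2*g*(-38 + g))
1/(n(66) - 59108) = 1/((-4 - 76*66 + 2*66²) - 59108) = 1/((-4 - 5016 + 2*4356) - 59108) = 1/((-4 - 5016 + 8712) - 59108) = 1/(3692 - 59108) = 1/(-55416) = -1/55416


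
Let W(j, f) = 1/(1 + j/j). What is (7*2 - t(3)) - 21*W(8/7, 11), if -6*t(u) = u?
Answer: 4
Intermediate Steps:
t(u) = -u/6
W(j, f) = ½ (W(j, f) = 1/(1 + 1) = 1/2 = ½)
(7*2 - t(3)) - 21*W(8/7, 11) = (7*2 - (-1)*3/6) - 21*½ = (14 - 1*(-½)) - 21/2 = (14 + ½) - 21/2 = 29/2 - 21/2 = 4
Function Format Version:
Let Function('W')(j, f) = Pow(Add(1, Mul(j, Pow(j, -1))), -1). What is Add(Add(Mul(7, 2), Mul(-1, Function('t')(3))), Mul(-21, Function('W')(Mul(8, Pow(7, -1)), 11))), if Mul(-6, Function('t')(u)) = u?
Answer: 4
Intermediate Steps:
Function('t')(u) = Mul(Rational(-1, 6), u)
Function('W')(j, f) = Rational(1, 2) (Function('W')(j, f) = Pow(Add(1, 1), -1) = Pow(2, -1) = Rational(1, 2))
Add(Add(Mul(7, 2), Mul(-1, Function('t')(3))), Mul(-21, Function('W')(Mul(8, Pow(7, -1)), 11))) = Add(Add(Mul(7, 2), Mul(-1, Mul(Rational(-1, 6), 3))), Mul(-21, Rational(1, 2))) = Add(Add(14, Mul(-1, Rational(-1, 2))), Rational(-21, 2)) = Add(Add(14, Rational(1, 2)), Rational(-21, 2)) = Add(Rational(29, 2), Rational(-21, 2)) = 4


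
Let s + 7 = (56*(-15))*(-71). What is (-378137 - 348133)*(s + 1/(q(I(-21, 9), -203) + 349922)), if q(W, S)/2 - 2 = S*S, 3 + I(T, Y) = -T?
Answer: -9362335586255655/216172 ≈ -4.3310e+10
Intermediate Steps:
I(T, Y) = -3 - T
q(W, S) = 4 + 2*S**2 (q(W, S) = 4 + 2*(S*S) = 4 + 2*S**2)
s = 59633 (s = -7 + (56*(-15))*(-71) = -7 - 840*(-71) = -7 + 59640 = 59633)
(-378137 - 348133)*(s + 1/(q(I(-21, 9), -203) + 349922)) = (-378137 - 348133)*(59633 + 1/((4 + 2*(-203)**2) + 349922)) = -726270*(59633 + 1/((4 + 2*41209) + 349922)) = -726270*(59633 + 1/((4 + 82418) + 349922)) = -726270*(59633 + 1/(82422 + 349922)) = -726270*(59633 + 1/432344) = -726270*25781969753/432344 = -9362335586255655/216172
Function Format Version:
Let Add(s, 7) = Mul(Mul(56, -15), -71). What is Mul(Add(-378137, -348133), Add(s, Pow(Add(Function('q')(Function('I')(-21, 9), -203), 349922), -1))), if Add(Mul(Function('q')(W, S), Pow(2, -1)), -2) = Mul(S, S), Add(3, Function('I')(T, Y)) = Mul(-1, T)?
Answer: Rational(-9362335586255655, 216172) ≈ -4.3310e+10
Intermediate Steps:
Function('I')(T, Y) = Add(-3, Mul(-1, T))
Function('q')(W, S) = Add(4, Mul(2, Pow(S, 2))) (Function('q')(W, S) = Add(4, Mul(2, Mul(S, S))) = Add(4, Mul(2, Pow(S, 2))))
s = 59633 (s = Add(-7, Mul(Mul(56, -15), -71)) = Add(-7, Mul(-840, -71)) = Add(-7, 59640) = 59633)
Mul(Add(-378137, -348133), Add(s, Pow(Add(Function('q')(Function('I')(-21, 9), -203), 349922), -1))) = Mul(Add(-378137, -348133), Add(59633, Pow(Add(Add(4, Mul(2, Pow(-203, 2))), 349922), -1))) = Mul(-726270, Add(59633, Pow(Add(Add(4, Mul(2, 41209)), 349922), -1))) = Mul(-726270, Add(59633, Pow(Add(Add(4, 82418), 349922), -1))) = Mul(-726270, Add(59633, Pow(Add(82422, 349922), -1))) = Mul(-726270, Add(59633, Pow(432344, -1))) = Mul(-726270, Add(59633, Rational(1, 432344))) = Mul(-726270, Rational(25781969753, 432344)) = Rational(-9362335586255655, 216172)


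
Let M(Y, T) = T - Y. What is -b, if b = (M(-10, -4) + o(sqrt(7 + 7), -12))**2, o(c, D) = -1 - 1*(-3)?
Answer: -64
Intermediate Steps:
o(c, D) = 2 (o(c, D) = -1 + 3 = 2)
b = 64 (b = ((-4 - 1*(-10)) + 2)**2 = ((-4 + 10) + 2)**2 = (6 + 2)**2 = 8**2 = 64)
-b = -1*64 = -64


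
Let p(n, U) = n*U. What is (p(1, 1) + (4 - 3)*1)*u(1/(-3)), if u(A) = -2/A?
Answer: 12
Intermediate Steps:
p(n, U) = U*n
(p(1, 1) + (4 - 3)*1)*u(1/(-3)) = (1*1 + (4 - 3)*1)*(-2/(1/(-3))) = (1 + 1*1)*(-2/(-⅓)) = (1 + 1)*(-2*(-3)) = 2*6 = 12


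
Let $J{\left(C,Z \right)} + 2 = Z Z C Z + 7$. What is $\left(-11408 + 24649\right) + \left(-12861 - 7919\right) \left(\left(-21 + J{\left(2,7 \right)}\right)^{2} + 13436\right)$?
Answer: $-9607328839$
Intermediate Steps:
$J{\left(C,Z \right)} = 5 + C Z^{3}$ ($J{\left(C,Z \right)} = -2 + \left(Z Z C Z + 7\right) = -2 + \left(Z^{2} C Z + 7\right) = -2 + \left(C Z^{2} Z + 7\right) = -2 + \left(C Z^{3} + 7\right) = -2 + \left(7 + C Z^{3}\right) = 5 + C Z^{3}$)
$\left(-11408 + 24649\right) + \left(-12861 - 7919\right) \left(\left(-21 + J{\left(2,7 \right)}\right)^{2} + 13436\right) = \left(-11408 + 24649\right) + \left(-12861 - 7919\right) \left(\left(-21 + \left(5 + 2 \cdot 7^{3}\right)\right)^{2} + 13436\right) = 13241 - 20780 \left(\left(-21 + \left(5 + 2 \cdot 343\right)\right)^{2} + 13436\right) = 13241 - 20780 \left(\left(-21 + \left(5 + 686\right)\right)^{2} + 13436\right) = 13241 - 20780 \left(\left(-21 + 691\right)^{2} + 13436\right) = 13241 - 20780 \left(670^{2} + 13436\right) = 13241 - 20780 \left(448900 + 13436\right) = 13241 - 9607342080 = -9607328839$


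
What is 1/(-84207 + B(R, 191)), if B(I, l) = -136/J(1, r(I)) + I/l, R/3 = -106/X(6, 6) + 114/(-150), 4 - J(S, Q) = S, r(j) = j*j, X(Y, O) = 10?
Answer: -14325/1206917231 ≈ -1.1869e-5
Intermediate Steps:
r(j) = j²
J(S, Q) = 4 - S
R = -852/25 (R = 3*(-106/10 + 114/(-150)) = 3*(-106*⅒ + 114*(-1/150)) = 3*(-53/5 - 19/25) = 3*(-284/25) = -852/25 ≈ -34.080)
B(I, l) = -136/3 + I/l (B(I, l) = -136/(4 - 1*1) + I/l = -136/(4 - 1) + I/l = -136/3 + I/l)
1/(-84207 + B(R, 191)) = 1/(-84207 + (-136/3 - 852/25/191)) = 1/(-84207 + (-136/3 - 852/25*1/191)) = 1/(-84207 + (-136/3 - 852/4775)) = 1/(-84207 - 651956/14325) = 1/(-1206917231/14325) = -14325/1206917231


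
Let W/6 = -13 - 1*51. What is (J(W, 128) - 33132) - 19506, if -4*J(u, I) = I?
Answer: -52670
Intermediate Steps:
W = -384 (W = 6*(-13 - 1*51) = 6*(-13 - 51) = 6*(-64) = -384)
J(u, I) = -I/4
(J(W, 128) - 33132) - 19506 = (-¼*128 - 33132) - 19506 = (-32 - 33132) - 19506 = -33164 - 19506 = -52670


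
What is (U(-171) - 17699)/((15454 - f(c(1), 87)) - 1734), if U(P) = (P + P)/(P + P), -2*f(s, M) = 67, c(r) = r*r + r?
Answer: -35396/27507 ≈ -1.2868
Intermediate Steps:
c(r) = r + r**2 (c(r) = r**2 + r = r + r**2)
f(s, M) = -67/2 (f(s, M) = -1/2*67 = -67/2)
U(P) = 1 (U(P) = (2*P)/((2*P)) = (2*P)*(1/(2*P)) = 1)
(U(-171) - 17699)/((15454 - f(c(1), 87)) - 1734) = (1 - 17699)/((15454 - 1*(-67/2)) - 1734) = -17698/((15454 + 67/2) - 1734) = -17698/(30975/2 - 1734) = -17698/27507/2 = -17698*2/27507 = -35396/27507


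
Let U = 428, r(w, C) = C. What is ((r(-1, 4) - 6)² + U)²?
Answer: 186624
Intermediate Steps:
((r(-1, 4) - 6)² + U)² = ((4 - 6)² + 428)² = ((-2)² + 428)² = (4 + 428)² = 432² = 186624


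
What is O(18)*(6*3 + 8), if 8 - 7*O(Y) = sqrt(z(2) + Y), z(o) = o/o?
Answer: 208/7 - 26*sqrt(19)/7 ≈ 13.524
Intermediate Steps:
z(o) = 1
O(Y) = 8/7 - sqrt(1 + Y)/7
O(18)*(6*3 + 8) = (8/7 - sqrt(1 + 18)/7)*(6*3 + 8) = (8/7 - sqrt(19)/7)*(18 + 8) = (8/7 - sqrt(19)/7)*26 = 208/7 - 26*sqrt(19)/7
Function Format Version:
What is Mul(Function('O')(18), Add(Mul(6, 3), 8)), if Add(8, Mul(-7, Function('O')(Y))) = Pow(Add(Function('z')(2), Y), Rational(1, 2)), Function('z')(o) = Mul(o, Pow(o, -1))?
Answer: Add(Rational(208, 7), Mul(Rational(-26, 7), Pow(19, Rational(1, 2)))) ≈ 13.524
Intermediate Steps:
Function('z')(o) = 1
Function('O')(Y) = Add(Rational(8, 7), Mul(Rational(-1, 7), Pow(Add(1, Y), Rational(1, 2))))
Mul(Function('O')(18), Add(Mul(6, 3), 8)) = Mul(Add(Rational(8, 7), Mul(Rational(-1, 7), Pow(Add(1, 18), Rational(1, 2)))), Add(Mul(6, 3), 8)) = Mul(Add(Rational(8, 7), Mul(Rational(-1, 7), Pow(19, Rational(1, 2)))), Add(18, 8)) = Mul(Add(Rational(8, 7), Mul(Rational(-1, 7), Pow(19, Rational(1, 2)))), 26) = Add(Rational(208, 7), Mul(Rational(-26, 7), Pow(19, Rational(1, 2))))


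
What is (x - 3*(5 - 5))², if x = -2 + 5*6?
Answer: 784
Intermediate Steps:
x = 28 (x = -2 + 30 = 28)
(x - 3*(5 - 5))² = (28 - 3*(5 - 5))² = (28 - 3*0)² = (28 + 0)² = 28² = 784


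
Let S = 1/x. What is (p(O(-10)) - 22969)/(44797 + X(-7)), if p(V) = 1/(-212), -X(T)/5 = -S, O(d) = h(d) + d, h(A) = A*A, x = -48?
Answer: -58433148/113963303 ≈ -0.51274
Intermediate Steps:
h(A) = A²
O(d) = d + d² (O(d) = d² + d = d + d²)
S = -1/48 (S = 1/(-48) = -1/48 ≈ -0.020833)
X(T) = -5/48 (X(T) = -(-5)*(-1)/48 = -5*1/48 = -5/48)
p(V) = -1/212
(p(O(-10)) - 22969)/(44797 + X(-7)) = (-1/212 - 22969)/(44797 - 5/48) = -4869429/(212*2150251/48) = -4869429/212*48/2150251 = -58433148/113963303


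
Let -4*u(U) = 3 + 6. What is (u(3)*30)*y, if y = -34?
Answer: 2295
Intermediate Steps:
u(U) = -9/4 (u(U) = -(3 + 6)/4 = -¼*9 = -9/4)
(u(3)*30)*y = -9/4*30*(-34) = -135/2*(-34) = 2295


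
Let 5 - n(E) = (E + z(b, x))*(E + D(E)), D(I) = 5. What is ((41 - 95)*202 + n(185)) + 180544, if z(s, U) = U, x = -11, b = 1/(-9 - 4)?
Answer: 136581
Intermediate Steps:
b = -1/13 (b = 1/(-13) = -1/13 ≈ -0.076923)
n(E) = 5 - (-11 + E)*(5 + E) (n(E) = 5 - (E - 11)*(E + 5) = 5 - (-11 + E)*(5 + E))
((41 - 95)*202 + n(185)) + 180544 = ((41 - 95)*202 + (60 - 1*185**2 + 6*185)) + 180544 = (-54*202 + (60 - 1*34225 + 1110)) + 180544 = (-10908 + (60 - 34225 + 1110)) + 180544 = (-10908 - 33055) + 180544 = -43963 + 180544 = 136581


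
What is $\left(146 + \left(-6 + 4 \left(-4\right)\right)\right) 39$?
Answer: $4836$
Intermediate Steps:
$\left(146 + \left(-6 + 4 \left(-4\right)\right)\right) 39 = \left(146 - 22\right) 39 = 124 \cdot 39 = 4836$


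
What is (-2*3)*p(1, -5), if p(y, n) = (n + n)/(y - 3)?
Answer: -30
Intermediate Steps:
p(y, n) = 2*n/(-3 + y) (p(y, n) = (2*n)/(-3 + y) = 2*n/(-3 + y))
(-2*3)*p(1, -5) = (-2*3)*(2*(-5)/(-3 + 1)) = -12*(-5)/(-2) = -12*(-5)*(-1)/2 = -6*5 = -30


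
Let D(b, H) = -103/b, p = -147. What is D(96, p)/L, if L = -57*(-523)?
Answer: -103/2861856 ≈ -3.5991e-5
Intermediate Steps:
L = 29811
D(96, p)/L = -103/96/29811 = -103*1/96*(1/29811) = -103/96*1/29811 = -103/2861856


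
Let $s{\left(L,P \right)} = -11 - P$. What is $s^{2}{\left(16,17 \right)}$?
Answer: $784$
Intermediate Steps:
$s^{2}{\left(16,17 \right)} = \left(-11 - 17\right)^{2} = \left(-28\right)^{2} = 784$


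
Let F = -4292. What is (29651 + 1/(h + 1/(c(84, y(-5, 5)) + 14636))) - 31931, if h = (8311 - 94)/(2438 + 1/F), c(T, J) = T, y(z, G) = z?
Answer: -5259995523416/2307315831 ≈ -2279.7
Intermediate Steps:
h = 3918596/1162655 (h = (8311 - 94)/(2438 + 1/(-4292)) = 8217/(2438 - 1/4292) = 8217/(10463895/4292) = 8217*(4292/10463895) = 3918596/1162655 ≈ 3.3704)
(29651 + 1/(h + 1/(c(84, y(-5, 5)) + 14636))) - 31931 = (29651 + 1/(3918596/1162655 + 1/(84 + 14636))) - 31931 = (29651 + 1/(3918596/1162655 + 1/14720)) - 31931 = (29651 + 1/(2307315831/684571264)) - 31931 = (29651 + 684571264/2307315831) - 31931 = 68414906276245/2307315831 - 31931 = -5259995523416/2307315831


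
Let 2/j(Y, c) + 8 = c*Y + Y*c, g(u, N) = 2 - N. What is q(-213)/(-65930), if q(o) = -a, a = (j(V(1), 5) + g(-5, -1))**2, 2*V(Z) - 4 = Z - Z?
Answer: 19/124920 ≈ 0.00015210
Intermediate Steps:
V(Z) = 2 (V(Z) = 2 + (Z - Z)/2 = 2 + (1/2)*0 = 2 + 0 = 2)
j(Y, c) = 2/(-8 + 2*Y*c) (j(Y, c) = 2/(-8 + (c*Y + Y*c)) = 2/(-8 + (Y*c + Y*c)) = 2/(-8 + 2*Y*c))
a = 361/36 (a = (1/(-4 + 2*5) + (2 - 1*(-1)))**2 = (1/(-4 + 10) + (2 + 1))**2 = (1/6 + 3)**2 = (19/6)**2 = 361/36 ≈ 10.028)
q(o) = -361/36 (q(o) = -1*361/36 = -361/36)
q(-213)/(-65930) = -361/36/(-65930) = -361/36*(-1/65930) = 19/124920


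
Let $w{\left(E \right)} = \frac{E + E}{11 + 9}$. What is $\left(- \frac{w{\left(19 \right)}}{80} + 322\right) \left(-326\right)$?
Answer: $- \frac{41985703}{400} \approx -1.0496 \cdot 10^{5}$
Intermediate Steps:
$w{\left(E \right)} = \frac{E}{10}$ ($w{\left(E \right)} = \frac{2 E}{20} = 2 E \frac{1}{20} = \frac{E}{10}$)
$\left(- \frac{w{\left(19 \right)}}{80} + 322\right) \left(-326\right) = \left(- \frac{\frac{1}{10} \cdot 19}{80} + 322\right) \left(-326\right) = \left(- \frac{19}{10 \cdot 80} + 322\right) \left(-326\right) = \left(\left(-1\right) \frac{19}{800} + 322\right) \left(-326\right) = \left(- \frac{19}{800} + 322\right) \left(-326\right) = \frac{257581}{800} \left(-326\right) = - \frac{41985703}{400}$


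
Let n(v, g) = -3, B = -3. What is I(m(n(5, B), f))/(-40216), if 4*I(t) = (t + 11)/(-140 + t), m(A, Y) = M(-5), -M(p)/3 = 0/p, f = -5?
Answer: 1/2047360 ≈ 4.8843e-7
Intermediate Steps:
M(p) = 0 (M(p) = -0/p = -3*0 = 0)
m(A, Y) = 0
I(t) = (11 + t)/(4*(-140 + t)) (I(t) = ((t + 11)/(-140 + t))/4 = ((11 + t)/(-140 + t))/4 = (11 + t)/(4*(-140 + t)))
I(m(n(5, B), f))/(-40216) = ((11 + 0)/(4*(-140 + 0)))/(-40216) = ((1/4)*11/(-140))*(-1/40216) = ((1/4)*(-1/140)*11)*(-1/40216) = -11/560*(-1/40216) = 1/2047360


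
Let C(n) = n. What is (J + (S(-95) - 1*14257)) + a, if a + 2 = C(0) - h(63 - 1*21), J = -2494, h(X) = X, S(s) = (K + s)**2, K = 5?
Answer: -8695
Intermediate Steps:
S(s) = (5 + s)**2
a = -44 (a = -2 + (0 - (63 - 1*21)) = -2 + (0 - (63 - 21)) = -2 + (0 - 1*42) = -2 + (0 - 42) = -2 - 42 = -44)
(J + (S(-95) - 1*14257)) + a = (-2494 + ((5 - 95)**2 - 1*14257)) - 44 = (-2494 + ((-90)**2 - 14257)) - 44 = (-2494 + (8100 - 14257)) - 44 = (-2494 - 6157) - 44 = -8651 - 44 = -8695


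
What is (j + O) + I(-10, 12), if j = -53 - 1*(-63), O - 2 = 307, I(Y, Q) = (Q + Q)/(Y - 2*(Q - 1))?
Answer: 1273/4 ≈ 318.25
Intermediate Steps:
I(Y, Q) = 2*Q/(2 + Y - 2*Q) (I(Y, Q) = (2*Q)/(Y - 2*(-1 + Q)) = (2*Q)/(Y + (2 - 2*Q)) = (2*Q)/(2 + Y - 2*Q) = 2*Q/(2 + Y - 2*Q))
O = 309 (O = 2 + 307 = 309)
j = 10 (j = -53 + 63 = 10)
(j + O) + I(-10, 12) = (10 + 309) + 2*12/(2 - 10 - 2*12) = 319 + 2*12/(2 - 10 - 24) = 319 + 2*12/(-32) = 319 + 2*12*(-1/32) = 319 - ¾ = 1273/4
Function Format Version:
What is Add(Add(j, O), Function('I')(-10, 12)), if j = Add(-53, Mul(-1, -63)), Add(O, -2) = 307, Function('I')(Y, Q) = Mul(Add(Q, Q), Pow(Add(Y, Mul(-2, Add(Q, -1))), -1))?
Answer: Rational(1273, 4) ≈ 318.25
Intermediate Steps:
Function('I')(Y, Q) = Mul(2, Q, Pow(Add(2, Y, Mul(-2, Q)), -1)) (Function('I')(Y, Q) = Mul(Mul(2, Q), Pow(Add(Y, Mul(-2, Add(-1, Q))), -1)) = Mul(Mul(2, Q), Pow(Add(Y, Add(2, Mul(-2, Q))), -1)) = Mul(Mul(2, Q), Pow(Add(2, Y, Mul(-2, Q)), -1)) = Mul(2, Q, Pow(Add(2, Y, Mul(-2, Q)), -1)))
O = 309 (O = Add(2, 307) = 309)
j = 10 (j = Add(-53, 63) = 10)
Add(Add(j, O), Function('I')(-10, 12)) = Add(Add(10, 309), Mul(2, 12, Pow(Add(2, -10, Mul(-2, 12)), -1))) = Add(319, Mul(2, 12, Pow(Add(2, -10, -24), -1))) = Add(319, Mul(2, 12, Pow(-32, -1))) = Add(319, Mul(2, 12, Rational(-1, 32))) = Add(319, Rational(-3, 4)) = Rational(1273, 4)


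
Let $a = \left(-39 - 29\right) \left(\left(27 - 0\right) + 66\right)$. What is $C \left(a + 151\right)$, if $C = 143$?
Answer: $-882739$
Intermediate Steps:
$a = -6324$ ($a = - 68 \left(\left(27 + 0\right) + 66\right) = - 68 \left(27 + 66\right) = \left(-68\right) 93 = -6324$)
$C \left(a + 151\right) = 143 \left(-6324 + 151\right) = 143 \left(-6173\right) = -882739$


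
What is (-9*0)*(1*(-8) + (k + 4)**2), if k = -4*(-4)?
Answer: 0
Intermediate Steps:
k = 16
(-9*0)*(1*(-8) + (k + 4)**2) = (-9*0)*(1*(-8) + (16 + 4)**2) = 0*(-8 + 20**2) = 0*(-8 + 400) = 0*392 = 0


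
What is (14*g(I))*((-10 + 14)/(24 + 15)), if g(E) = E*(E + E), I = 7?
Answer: 5488/39 ≈ 140.72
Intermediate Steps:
g(E) = 2*E² (g(E) = E*(2*E) = 2*E²)
(14*g(I))*((-10 + 14)/(24 + 15)) = (14*(2*7²))*((-10 + 14)/(24 + 15)) = (14*(2*49))*(4/39) = (14*98)*(4*(1/39)) = 1372*(4/39) = 5488/39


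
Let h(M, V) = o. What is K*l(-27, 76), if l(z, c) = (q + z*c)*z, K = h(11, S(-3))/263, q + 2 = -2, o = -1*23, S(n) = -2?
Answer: -1276776/263 ≈ -4854.7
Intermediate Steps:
o = -23
q = -4 (q = -2 - 2 = -4)
h(M, V) = -23
K = -23/263 ≈ -0.087452
l(z, c) = z*(-4 + c*z) (l(z, c) = (-4 + z*c)*z = (-4 + c*z)*z = z*(-4 + c*z))
K*l(-27, 76) = -(-621)*(-4 + 76*(-27))/263 = -(-621)*(-4 - 2052)/263 = -(-621)*(-2056)/263 = -23/263*55512 = -1276776/263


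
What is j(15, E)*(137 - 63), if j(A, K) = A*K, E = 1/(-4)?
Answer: -555/2 ≈ -277.50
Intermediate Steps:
E = -¼ ≈ -0.25000
j(15, E)*(137 - 63) = (15*(-¼))*(137 - 63) = -15/4*74 = -555/2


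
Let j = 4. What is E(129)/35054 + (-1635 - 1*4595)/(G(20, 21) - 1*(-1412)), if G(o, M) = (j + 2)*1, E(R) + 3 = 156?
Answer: -6416749/1461958 ≈ -4.3891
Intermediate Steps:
E(R) = 153 (E(R) = -3 + 156 = 153)
G(o, M) = 6 (G(o, M) = (4 + 2)*1 = 6*1 = 6)
E(129)/35054 + (-1635 - 1*4595)/(G(20, 21) - 1*(-1412)) = 153/35054 + (-1635 - 1*4595)/(6 - 1*(-1412)) = 153*(1/35054) + (-1635 - 4595)/(6 + 1412) = 9/2062 - 6230/1418 = 9/2062 - 6230*1/1418 = 9/2062 - 3115/709 = -6416749/1461958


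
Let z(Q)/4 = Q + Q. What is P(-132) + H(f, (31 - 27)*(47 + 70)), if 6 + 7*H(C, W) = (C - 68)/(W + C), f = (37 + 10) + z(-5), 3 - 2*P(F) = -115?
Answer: 193264/3325 ≈ 58.125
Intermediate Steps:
z(Q) = 8*Q (z(Q) = 4*(Q + Q) = 4*(2*Q) = 8*Q)
P(F) = 59 (P(F) = 3/2 - ½*(-115) = 3/2 + 115/2 = 59)
f = 7 (f = (37 + 10) + 8*(-5) = 47 - 40 = 7)
H(C, W) = -6/7 + (-68 + C)/(7*(C + W)) (H(C, W) = -6/7 + ((C - 68)/(W + C))/7 = -6/7 + ((-68 + C)/(C + W))/7 = -6/7 + (-68 + C)/(7*(C + W)))
P(-132) + H(f, (31 - 27)*(47 + 70)) = 59 + (-68 - 6*(31 - 27)*(47 + 70) - 5*7)/(7*(7 + (31 - 27)*(47 + 70))) = 59 + (-68 - 24*117 - 35)/(7*(7 + 4*117)) = 59 + (-68 - 6*468 - 35)/(7*(7 + 468)) = 59 + (⅐)*(-68 - 2808 - 35)/475 = 59 + (⅐)*(1/475)*(-2911) = 59 - 2911/3325 = 193264/3325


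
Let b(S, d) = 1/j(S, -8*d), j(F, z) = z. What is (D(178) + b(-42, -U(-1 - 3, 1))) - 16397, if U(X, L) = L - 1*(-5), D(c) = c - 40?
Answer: -780431/48 ≈ -16259.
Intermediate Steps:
D(c) = -40 + c
U(X, L) = 5 + L (U(X, L) = L + 5 = 5 + L)
b(S, d) = -1/(8*d) (b(S, d) = 1/(-8*d) = -1/(8*d))
(D(178) + b(-42, -U(-1 - 3, 1))) - 16397 = ((-40 + 178) - (-1/(5 + 1))/8) - 16397 = (138 - 1/(8*((-1*6)))) - 16397 = (138 - 1/8/(-6)) - 16397 = (138 - 1/8*(-1/6)) - 16397 = (138 + 1/48) - 16397 = 6625/48 - 16397 = -780431/48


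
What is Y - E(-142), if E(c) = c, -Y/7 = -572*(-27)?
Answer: -107966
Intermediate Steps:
Y = -108108 (Y = -(-4004)*(-27) = -7*15444 = -108108)
Y - E(-142) = -108108 - 1*(-142) = -108108 + 142 = -107966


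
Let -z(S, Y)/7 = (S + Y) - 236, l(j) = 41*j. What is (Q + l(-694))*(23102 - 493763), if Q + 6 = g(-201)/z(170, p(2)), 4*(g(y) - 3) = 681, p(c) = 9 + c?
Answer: 267896005251/20 ≈ 1.3395e+10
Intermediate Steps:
g(y) = 693/4 (g(y) = 3 + (¼)*681 = 3 + 681/4 = 693/4)
z(S, Y) = 1652 - 7*S - 7*Y (z(S, Y) = -7*((S + Y) - 236) = -7*(-236 + S + Y) = 1652 - 7*S - 7*Y)
Q = -111/20 (Q = -6 + 693/(4*(1652 - 7*170 - 7*(9 + 2))) = -6 + 693/(4*(1652 - 1190 - 7*11)) = -6 + 693/(4*(1652 - 1190 - 77)) = -6 + (693/4)/385 = -6 + (693/4)*(1/385) = -6 + 9/20 = -111/20 ≈ -5.5500)
(Q + l(-694))*(23102 - 493763) = (-111/20 + 41*(-694))*(23102 - 493763) = (-111/20 - 28454)*(-470661) = -569191/20*(-470661) = 267896005251/20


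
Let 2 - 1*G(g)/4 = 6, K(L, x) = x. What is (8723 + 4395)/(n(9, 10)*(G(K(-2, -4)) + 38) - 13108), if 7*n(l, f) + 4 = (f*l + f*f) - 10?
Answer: -45913/43942 ≈ -1.0449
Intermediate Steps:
n(l, f) = -2 + f**2/7 + f*l/7 (n(l, f) = -4/7 + ((f*l + f*f) - 10)/7 = -4/7 + ((f*l + f**2) - 10)/7 = -4/7 + ((f**2 + f*l) - 10)/7 = -4/7 + (-10 + f**2 + f*l)/7 = -4/7 + (-10/7 + f**2/7 + f*l/7) = -2 + f**2/7 + f*l/7)
G(g) = -16 (G(g) = 8 - 4*6 = 8 - 24 = -16)
(8723 + 4395)/(n(9, 10)*(G(K(-2, -4)) + 38) - 13108) = (8723 + 4395)/((-2 + (1/7)*10**2 + (1/7)*10*9)*(-16 + 38) - 13108) = 13118/((-2 + (1/7)*100 + 90/7)*22 - 13108) = 13118/((-2 + 100/7 + 90/7)*22 - 13108) = 13118/((176/7)*22 - 13108) = 13118/(3872/7 - 13108) = 13118/(-87884/7) = 13118*(-7/87884) = -45913/43942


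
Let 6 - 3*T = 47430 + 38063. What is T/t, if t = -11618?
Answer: 85487/34854 ≈ 2.4527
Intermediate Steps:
T = -85487/3 (T = 2 - (47430 + 38063)/3 = 2 - 1/3*85493 = 2 - 85493/3 = -85487/3 ≈ -28496.)
T/t = -85487/3/(-11618) = -85487/3*(-1/11618) = 85487/34854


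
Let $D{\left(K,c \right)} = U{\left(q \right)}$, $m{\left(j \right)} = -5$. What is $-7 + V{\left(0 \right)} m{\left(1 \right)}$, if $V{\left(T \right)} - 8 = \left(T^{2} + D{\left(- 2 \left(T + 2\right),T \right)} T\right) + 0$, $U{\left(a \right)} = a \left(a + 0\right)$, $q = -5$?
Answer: $-47$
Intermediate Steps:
$U{\left(a \right)} = a^{2}$ ($U{\left(a \right)} = a a = a^{2}$)
$D{\left(K,c \right)} = 25$ ($D{\left(K,c \right)} = \left(-5\right)^{2} = 25$)
$V{\left(T \right)} = 8 + T^{2} + 25 T$ ($V{\left(T \right)} = 8 + \left(\left(T^{2} + 25 T\right) + 0\right) = 8 + \left(T^{2} + 25 T\right) = 8 + T^{2} + 25 T$)
$-7 + V{\left(0 \right)} m{\left(1 \right)} = -7 + \left(8 + 0^{2} + 25 \cdot 0\right) \left(-5\right) = -7 + \left(8 + 0 + 0\right) \left(-5\right) = -7 + 8 \left(-5\right) = -7 - 40 = -47$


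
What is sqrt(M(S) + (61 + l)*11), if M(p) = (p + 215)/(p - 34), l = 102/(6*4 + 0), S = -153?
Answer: sqrt(100349623)/374 ≈ 26.785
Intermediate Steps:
l = 17/4 (l = 102/(24 + 0) = 102/24 = 102*(1/24) = 17/4 ≈ 4.2500)
M(p) = (215 + p)/(-34 + p)
sqrt(M(S) + (61 + l)*11) = sqrt((215 - 153)/(-34 - 153) + (61 + 17/4)*11) = sqrt(62/(-187) + (261/4)*11) = sqrt(-1/187*62 + 2871/4) = sqrt(-62/187 + 2871/4) = sqrt(536629/748) = sqrt(100349623)/374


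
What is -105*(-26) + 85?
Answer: 2815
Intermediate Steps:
-105*(-26) + 85 = 2730 + 85 = 2815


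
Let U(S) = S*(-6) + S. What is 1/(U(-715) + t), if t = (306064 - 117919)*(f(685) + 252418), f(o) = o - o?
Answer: 1/47491188185 ≈ 2.1057e-11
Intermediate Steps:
f(o) = 0
U(S) = -5*S (U(S) = -6*S + S = -5*S)
t = 47491184610 (t = (306064 - 117919)*(0 + 252418) = 188145*252418 = 47491184610)
1/(U(-715) + t) = 1/(-5*(-715) + 47491184610) = 1/(3575 + 47491184610) = 1/47491188185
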